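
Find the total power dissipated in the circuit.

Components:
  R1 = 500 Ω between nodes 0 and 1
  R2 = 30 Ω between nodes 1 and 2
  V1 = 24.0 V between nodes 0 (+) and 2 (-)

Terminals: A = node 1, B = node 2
Nodal analysis, taking node 2 as the 0 V reference.
Source V1 fixes V_0 = 24 V.
KCL at each unknown node (sum of currents leaving = 0; resistances in Ω):
  Node 1: (V_1 - 24)/500 + (V_1 - 0)/30 = 0
Collecting terms: 0.03533 × V_1 = 0.048  =>  V_1 = 1.358 V
Power in each resistor, P = (ΔV)²/R:
  P_R1 = (24 - 1.358)²/500 = 1.025 W
  P_R2 = (1.358 - 0)²/30 = 0.06152 W
P_total = P_R1 + P_R2 = 1.087 W

Final answer: 1.087 W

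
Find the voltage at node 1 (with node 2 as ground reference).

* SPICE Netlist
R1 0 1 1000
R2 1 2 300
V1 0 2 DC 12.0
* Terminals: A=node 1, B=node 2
Nodal analysis, taking node 2 as the 0 V reference.
Source V1 fixes V_0 = 12 V.
KCL at each unknown node (sum of currents leaving = 0; resistances in Ω):
  Node 1: (V_1 - 12)/1000 + (V_1 - 0)/300 = 0
Collecting terms: 0.004333 × V_1 = 0.012  =>  V_1 = 2.769 V
The requested potential is V_1 = 2.769 V.

Final answer: V_1 = 2.769 V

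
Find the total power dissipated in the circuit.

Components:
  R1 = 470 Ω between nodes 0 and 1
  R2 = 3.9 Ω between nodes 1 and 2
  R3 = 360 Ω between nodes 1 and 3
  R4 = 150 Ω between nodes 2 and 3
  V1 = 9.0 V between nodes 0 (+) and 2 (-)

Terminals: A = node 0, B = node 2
Nodal analysis, taking node 2 as the 0 V reference.
Source V1 fixes V_0 = 9 V.
KCL at each unknown node (sum of currents leaving = 0; resistances in Ω):
  Node 1: (V_1 - 9)/470 + (V_1 - 0)/3.9 + (V_1 - V_3)/360 = 0
  Node 3: (V_3 - V_1)/360 + (V_3 - 0)/150 = 0
Collecting terms (coefficients in siemens):
  0.2613·V_1 - 0.002778·V_3 = 0.01915
  0.009444·V_3 - 0.002778·V_1 = 0
Determinant D = (0.2613)(0.009444) - (-0.002778)(-0.002778) = 0.00246
V_1 = [(0.01915)(0.009444) - (-0.002778)(0)]/D = 0.07351 V
V_3 = [(0.2613)(0) - (0.01915)(-0.002778)]/D = 0.02162 V
Power in each resistor, P = (ΔV)²/R:
  P_R1 = (9 - 0.07351)²/470 = 0.1695 W
  P_R2 = (0.07351 - 0)²/3.9 = 0.001386 W
  P_R3 = (0.07351 - 0.02162)²/360 = 0.000007479 W
  P_R4 = (0 - 0.02162)²/150 = 0.000003116 W
P_total = P_R1 + P_R2 + P_R3 + P_R4 = 0.1709 W

Final answer: 0.1709 W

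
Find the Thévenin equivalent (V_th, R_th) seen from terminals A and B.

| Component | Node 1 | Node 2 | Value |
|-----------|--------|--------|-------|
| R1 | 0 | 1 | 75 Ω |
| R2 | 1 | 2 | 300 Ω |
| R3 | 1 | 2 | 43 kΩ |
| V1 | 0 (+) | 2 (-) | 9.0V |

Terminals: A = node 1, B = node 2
Step 1 — V_th is the open-circuit voltage V_A - V_B (nothing connected across the terminals).
Nodal analysis, taking node 2 as the 0 V reference.
Source V1 fixes V_0 = 9 V.
KCL at each unknown node (sum of currents leaving = 0; resistances in Ω):
  Node 1: (V_1 - 9)/75 + (V_1 - 0)/300 + (V_1 - 0)/43000 = 0
Collecting terms: 0.01669 × V_1 = 0.12  =>  V_1 = 7.19 V
V_th = V_1 - V_2 = 7.19 - 0 = 7.19 V
Step 2 — R_th: zero the source — replace V1 by a short circuit (node 2 merges into node 0) — and find the resistance seen between A (node 1) and B (node 0).
Reduce the network between node 1 (A) and node 0 (B) by series/parallel combination:
  Rp1 = R1 ‖ R2 ‖ R3 (parallel, all between nodes 0 and 1) = 1/(1/75 + 1/300 + 1/43000) = 59.92 Ω
R_th = 59.92 Ω

Final answer: V_th = 7.19 V, R_th = 59.92 Ω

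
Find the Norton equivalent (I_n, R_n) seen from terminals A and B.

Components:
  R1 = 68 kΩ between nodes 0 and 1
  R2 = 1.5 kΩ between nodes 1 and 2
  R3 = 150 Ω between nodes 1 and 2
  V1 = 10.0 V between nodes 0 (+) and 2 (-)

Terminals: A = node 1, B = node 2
Find the Thévenin equivalent first; then I_n = V_th/R_th and R_n = R_th.
Step 1 — V_th is the open-circuit voltage V_A - V_B (nothing connected across the terminals).
Nodal analysis, taking node 2 as the 0 V reference.
Source V1 fixes V_0 = 10 V.
KCL at each unknown node (sum of currents leaving = 0; resistances in Ω):
  Node 1: (V_1 - 10)/68000 + (V_1 - 0)/1500 + (V_1 - 0)/150 = 0
Collecting terms: 0.007348 × V_1 = 0.0001471  =>  V_1 = 0.02001 V
V_th = V_1 - V_2 = 0.02001 - 0 = 0.02001 V
Step 2 — R_th: zero the source — replace V1 by a short circuit (node 2 merges into node 0) — and find the resistance seen between A (node 1) and B (node 0).
Reduce the network between node 1 (A) and node 0 (B) by series/parallel combination:
  Rp1 = R1 ‖ R2 ‖ R3 (parallel, all between nodes 0 and 1) = 1/(1/68000 + 1/1500 + 1/150) = 136.1 Ω
R_th = 136.1 Ω
I_n = V_th/R_th = 0.02001/136.1 = 0.0001471 A, and R_n = R_th = 136.1 Ω

Final answer: I_n = 0.0001471 A, R_n = 136.1 Ω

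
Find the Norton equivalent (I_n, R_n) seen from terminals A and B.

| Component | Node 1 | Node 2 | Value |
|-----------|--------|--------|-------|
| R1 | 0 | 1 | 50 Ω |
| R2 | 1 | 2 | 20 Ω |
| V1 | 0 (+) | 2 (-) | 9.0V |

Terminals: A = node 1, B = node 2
Find the Thévenin equivalent first; then I_n = V_th/R_th and R_n = R_th.
Step 1 — V_th is the open-circuit voltage V_A - V_B (nothing connected across the terminals).
Nodal analysis, taking node 2 as the 0 V reference.
Source V1 fixes V_0 = 9 V.
KCL at each unknown node (sum of currents leaving = 0; resistances in Ω):
  Node 1: (V_1 - 9)/50 + (V_1 - 0)/20 = 0
Collecting terms: 0.07 × V_1 = 0.18  =>  V_1 = 2.571 V
V_th = V_1 - V_2 = 2.571 - 0 = 2.571 V
Step 2 — R_th: zero the source — replace V1 by a short circuit (node 2 merges into node 0) — and find the resistance seen between A (node 1) and B (node 0).
Reduce the network between node 1 (A) and node 0 (B) by series/parallel combination:
  Rp1 = R1 ‖ R2 (parallel, both between nodes 0 and 1) = 1/(1/50 + 1/20) = 14.29 Ω
R_th = 14.29 Ω
I_n = V_th/R_th = 2.571/14.29 = 0.18 A, and R_n = R_th = 14.29 Ω

Final answer: I_n = 0.18 A, R_n = 14.29 Ω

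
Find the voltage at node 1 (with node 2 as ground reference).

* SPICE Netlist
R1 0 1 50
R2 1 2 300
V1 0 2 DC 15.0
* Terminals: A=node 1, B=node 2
Nodal analysis, taking node 2 as the 0 V reference.
Source V1 fixes V_0 = 15 V.
KCL at each unknown node (sum of currents leaving = 0; resistances in Ω):
  Node 1: (V_1 - 15)/50 + (V_1 - 0)/300 = 0
Collecting terms: 0.02333 × V_1 = 0.3  =>  V_1 = 12.86 V
The requested potential is V_1 = 12.86 V.

Final answer: V_1 = 12.86 V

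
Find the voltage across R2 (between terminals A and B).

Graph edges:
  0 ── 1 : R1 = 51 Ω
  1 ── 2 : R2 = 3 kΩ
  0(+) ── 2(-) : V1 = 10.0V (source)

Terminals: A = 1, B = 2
R1 and R2 are in series across V1 (node 0 → node 1 → node 2), and the output A–B is taken across R2, so this is a voltage divider.
Series current: I = V1/(R1 + R2) = 10/(51 + 3000) = 10/3051 = 0.003278 A
V_R2 = I × R2 = V1 × R2/(R1 + R2) = 10 × 3000/3051 = 9.833 V

Final answer: 9.833 V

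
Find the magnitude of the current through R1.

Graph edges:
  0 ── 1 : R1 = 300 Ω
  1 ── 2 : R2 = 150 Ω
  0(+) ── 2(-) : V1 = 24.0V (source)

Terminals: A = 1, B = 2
Nodal analysis, taking node 2 as the 0 V reference.
Source V1 fixes V_0 = 24 V.
KCL at each unknown node (sum of currents leaving = 0; resistances in Ω):
  Node 1: (V_1 - 24)/300 + (V_1 - 0)/150 = 0
Collecting terms: 0.01 × V_1 = 0.08  =>  V_1 = 8 V
I_R1 = (V_0 - V_1)/R1 = (24 - 8)/300 = 0.05333 A
|I_R1| = 0.05333 A

Final answer: |I_R1| = 0.05333 A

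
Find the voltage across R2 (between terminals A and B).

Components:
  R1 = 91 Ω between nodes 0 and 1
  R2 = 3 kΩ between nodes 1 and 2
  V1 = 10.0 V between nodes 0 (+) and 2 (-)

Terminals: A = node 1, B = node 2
R1 and R2 are in series across V1 (node 0 → node 1 → node 2), and the output A–B is taken across R2, so this is a voltage divider.
Series current: I = V1/(R1 + R2) = 10/(91 + 3000) = 10/3091 = 0.003235 A
V_R2 = I × R2 = V1 × R2/(R1 + R2) = 10 × 3000/3091 = 9.706 V

Final answer: 9.706 V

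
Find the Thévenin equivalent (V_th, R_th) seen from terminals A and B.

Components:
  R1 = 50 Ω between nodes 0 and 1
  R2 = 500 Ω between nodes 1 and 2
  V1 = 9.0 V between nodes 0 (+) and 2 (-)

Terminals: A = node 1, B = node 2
Step 1 — V_th is the open-circuit voltage V_A - V_B (nothing connected across the terminals).
Nodal analysis, taking node 2 as the 0 V reference.
Source V1 fixes V_0 = 9 V.
KCL at each unknown node (sum of currents leaving = 0; resistances in Ω):
  Node 1: (V_1 - 9)/50 + (V_1 - 0)/500 = 0
Collecting terms: 0.022 × V_1 = 0.18  =>  V_1 = 8.182 V
V_th = V_1 - V_2 = 8.182 - 0 = 8.182 V
Step 2 — R_th: zero the source — replace V1 by a short circuit (node 2 merges into node 0) — and find the resistance seen between A (node 1) and B (node 0).
Reduce the network between node 1 (A) and node 0 (B) by series/parallel combination:
  Rp1 = R1 ‖ R2 (parallel, both between nodes 0 and 1) = 1/(1/50 + 1/500) = 45.45 Ω
R_th = 45.45 Ω

Final answer: V_th = 8.182 V, R_th = 45.45 Ω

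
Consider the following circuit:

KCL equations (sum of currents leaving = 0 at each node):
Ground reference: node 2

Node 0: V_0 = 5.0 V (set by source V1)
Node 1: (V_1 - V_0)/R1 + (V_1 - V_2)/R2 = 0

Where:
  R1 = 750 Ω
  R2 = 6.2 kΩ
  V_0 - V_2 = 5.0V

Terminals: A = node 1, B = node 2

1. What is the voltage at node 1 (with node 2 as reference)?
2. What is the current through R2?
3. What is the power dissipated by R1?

Nodal analysis, taking node 2 as the 0 V reference.
Source V1 fixes V_0 = 5 V.
KCL at each unknown node (sum of currents leaving = 0; resistances in Ω):
  Node 1: (V_1 - 5)/750 + (V_1 - 0)/6200 = 0
Collecting terms: 0.001495 × V_1 = 0.006667  =>  V_1 = 4.46 V
Part 1:
  Read off the nodal solution: V_1 = 4.46 V
Part 2:
  I_R2 = (V_1 - V_2)/R2 = (4.46 - 0)/6200 = 0.0007194 A
  Magnitude: I_R2 = 0.0007194 A
Part 3:
  I_R1 = (V_0 - V_1)/R1 = (5 - 4.46)/750 = 0.0007194 A
  P_R1 = I_R1² × R1 = (0.0007194)² × 750 = 0.0003882 W

Final answers:
1. V_1 = 4.46 V
2. I_R2 = 0.0007194 A
3. P_R1 = 0.0003882 W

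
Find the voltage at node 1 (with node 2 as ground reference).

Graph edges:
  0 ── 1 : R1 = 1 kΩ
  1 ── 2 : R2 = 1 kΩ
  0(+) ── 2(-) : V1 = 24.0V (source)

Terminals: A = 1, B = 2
Nodal analysis, taking node 2 as the 0 V reference.
Source V1 fixes V_0 = 24 V.
KCL at each unknown node (sum of currents leaving = 0; resistances in Ω):
  Node 1: (V_1 - 24)/1000 + (V_1 - 0)/1000 = 0
Collecting terms: 0.002 × V_1 = 0.024  =>  V_1 = 12 V
The requested potential is V_1 = 12 V.

Final answer: V_1 = 12 V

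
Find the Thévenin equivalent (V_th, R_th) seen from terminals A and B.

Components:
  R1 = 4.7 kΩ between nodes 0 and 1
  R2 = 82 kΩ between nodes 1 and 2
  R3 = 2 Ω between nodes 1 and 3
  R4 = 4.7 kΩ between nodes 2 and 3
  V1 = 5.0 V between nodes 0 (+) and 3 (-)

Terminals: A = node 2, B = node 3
Step 1 — V_th is the open-circuit voltage V_A - V_B (nothing connected across the terminals).
Nodal analysis, taking node 3 as the 0 V reference.
Source V1 fixes V_0 = 5 V.
KCL at each unknown node (sum of currents leaving = 0; resistances in Ω):
  Node 1: (V_1 - 5)/4700 + (V_1 - V_2)/82000 + (V_1 - 0)/2 = 0
  Node 2: (V_2 - V_1)/82000 + (V_2 - 0)/4700 = 0
Collecting terms (coefficients in siemens):
  0.5002·V_1 - 0.0000122·V_2 = 0.001064
  0.000225·V_2 - 0.0000122·V_1 = 0
Determinant D = (0.5002)(0.000225) - (-0.0000122)(-0.0000122) = 0.0001125
V_1 = [(0.001064)(0.000225) - (-0.0000122)(0)]/D = 0.002127 V
V_2 = [(0.5002)(0) - (0.001064)(-0.0000122)]/D = 0.0001153 V
V_th = V_2 - V_3 = 0.0001153 - 0 = 0.0001153 V
Step 2 — R_th: zero the source — replace V1 by a short circuit (node 3 merges into node 0) — and find the resistance seen between A (node 2) and B (node 0).
Reduce the network between node 2 (A) and node 0 (B) by series/parallel combination:
  Rp1 = R1 ‖ R3 (parallel, both between nodes 0 and 1) = 1/(1/4700 + 1/2) = 1.999 Ω
  Rs1 = R2 + Rp1 (series, joined only at node 1) = 82000 + 1.999 = 82000 Ω
  Rp2 = R4 ‖ Rs1 (parallel, both between nodes 0 and 2) = 1/(1/4700 + 1/82000) = 4445 Ω
R_th = 4.445 kΩ

Final answer: V_th = 0.0001153 V, R_th = 4.445 kΩ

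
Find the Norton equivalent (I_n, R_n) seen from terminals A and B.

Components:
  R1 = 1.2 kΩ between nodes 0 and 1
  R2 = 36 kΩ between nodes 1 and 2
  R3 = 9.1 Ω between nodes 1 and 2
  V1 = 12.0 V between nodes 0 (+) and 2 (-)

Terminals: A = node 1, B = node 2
Find the Thévenin equivalent first; then I_n = V_th/R_th and R_n = R_th.
Step 1 — V_th is the open-circuit voltage V_A - V_B (nothing connected across the terminals).
Nodal analysis, taking node 2 as the 0 V reference.
Source V1 fixes V_0 = 12 V.
KCL at each unknown node (sum of currents leaving = 0; resistances in Ω):
  Node 1: (V_1 - 12)/1200 + (V_1 - 0)/36000 + (V_1 - 0)/9.1 = 0
Collecting terms: 0.1108 × V_1 = 0.01  =>  V_1 = 0.09029 V
V_th = V_1 - V_2 = 0.09029 - 0 = 0.09029 V
Step 2 — R_th: zero the source — replace V1 by a short circuit (node 2 merges into node 0) — and find the resistance seen between A (node 1) and B (node 0).
Reduce the network between node 1 (A) and node 0 (B) by series/parallel combination:
  Rp1 = R1 ‖ R2 ‖ R3 (parallel, all between nodes 0 and 1) = 1/(1/1200 + 1/36000 + 1/9.1) = 9.029 Ω
R_th = 9.029 Ω
I_n = V_th/R_th = 0.09029/9.029 = 0.01 A, and R_n = R_th = 9.029 Ω

Final answer: I_n = 0.01 A, R_n = 9.029 Ω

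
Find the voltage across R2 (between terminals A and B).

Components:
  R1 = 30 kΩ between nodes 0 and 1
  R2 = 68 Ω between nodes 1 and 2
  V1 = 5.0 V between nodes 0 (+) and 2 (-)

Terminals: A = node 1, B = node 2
R1 and R2 are in series across V1 (node 0 → node 1 → node 2), and the output A–B is taken across R2, so this is a voltage divider.
Series current: I = V1/(R1 + R2) = 5/(30000 + 68) = 5/30070 = 0.0001663 A
V_R2 = I × R2 = V1 × R2/(R1 + R2) = 5 × 68/30070 = 0.01131 V

Final answer: 0.01131 V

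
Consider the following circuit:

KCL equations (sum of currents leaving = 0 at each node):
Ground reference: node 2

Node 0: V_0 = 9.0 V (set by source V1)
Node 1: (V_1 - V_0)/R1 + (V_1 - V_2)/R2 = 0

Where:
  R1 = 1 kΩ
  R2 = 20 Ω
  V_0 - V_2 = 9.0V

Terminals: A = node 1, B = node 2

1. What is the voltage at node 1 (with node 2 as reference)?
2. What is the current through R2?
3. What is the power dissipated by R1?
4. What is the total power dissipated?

Nodal analysis, taking node 2 as the 0 V reference.
Source V1 fixes V_0 = 9 V.
KCL at each unknown node (sum of currents leaving = 0; resistances in Ω):
  Node 1: (V_1 - 9)/1000 + (V_1 - 0)/20 = 0
Collecting terms: 0.051 × V_1 = 0.009  =>  V_1 = 0.1765 V
Part 1:
  Read off the nodal solution: V_1 = 0.1765 V
Part 2:
  I_R2 = (V_1 - V_2)/R2 = (0.1765 - 0)/20 = 0.008824 A
  Magnitude: I_R2 = 0.008824 A
Part 3:
  I_R1 = (V_0 - V_1)/R1 = (9 - 0.1765)/1000 = 0.008824 A
  P_R1 = I_R1² × R1 = (0.008824)² × 1000 = 0.07785 W
Part 4:
  Power in each resistor, P = (ΔV)²/R:
    P_R1 = (9 - 0.1765)²/1000 = 0.07785 W
    P_R2 = (0.1765 - 0)²/20 = 0.001557 W
  P_total = P_R1 + P_R2 = 0.07941 W

Final answers:
1. V_1 = 0.1765 V
2. I_R2 = 0.008824 A
3. P_R1 = 0.07785 W
4. P_total = 0.07941 W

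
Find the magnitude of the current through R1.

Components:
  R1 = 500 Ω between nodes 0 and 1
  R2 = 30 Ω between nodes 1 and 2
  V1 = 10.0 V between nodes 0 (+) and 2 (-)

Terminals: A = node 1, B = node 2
Nodal analysis, taking node 2 as the 0 V reference.
Source V1 fixes V_0 = 10 V.
KCL at each unknown node (sum of currents leaving = 0; resistances in Ω):
  Node 1: (V_1 - 10)/500 + (V_1 - 0)/30 = 0
Collecting terms: 0.03533 × V_1 = 0.02  =>  V_1 = 0.566 V
I_R1 = (V_0 - V_1)/R1 = (10 - 0.566)/500 = 0.01887 A
|I_R1| = 0.01887 A

Final answer: |I_R1| = 0.01887 A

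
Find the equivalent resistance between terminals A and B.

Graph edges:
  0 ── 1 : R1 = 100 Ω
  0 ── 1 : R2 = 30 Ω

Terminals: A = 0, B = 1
Reduce the network between node 0 (A) and node 1 (B) by series/parallel combination:
  Rp1 = R1 ‖ R2 (parallel, both between nodes 0 and 1) = 1/(1/100 + 1/30) = 23.08 Ω
R_eq = 23.08 Ω

Final answer: 23.08 Ω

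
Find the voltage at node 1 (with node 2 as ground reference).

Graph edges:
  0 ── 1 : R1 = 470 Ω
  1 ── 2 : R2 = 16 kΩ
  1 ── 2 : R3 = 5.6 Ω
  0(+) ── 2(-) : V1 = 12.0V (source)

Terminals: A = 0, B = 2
Nodal analysis, taking node 2 as the 0 V reference.
Source V1 fixes V_0 = 12 V.
KCL at each unknown node (sum of currents leaving = 0; resistances in Ω):
  Node 1: (V_1 - 12)/470 + (V_1 - 0)/16000 + (V_1 - 0)/5.6 = 0
Collecting terms: 0.1808 × V_1 = 0.02553  =>  V_1 = 0.1412 V
The requested potential is V_1 = 0.1412 V.

Final answer: V_1 = 0.1412 V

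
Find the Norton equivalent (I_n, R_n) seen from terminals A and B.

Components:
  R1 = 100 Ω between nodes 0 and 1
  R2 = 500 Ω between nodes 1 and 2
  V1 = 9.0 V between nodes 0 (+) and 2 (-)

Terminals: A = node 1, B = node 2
Find the Thévenin equivalent first; then I_n = V_th/R_th and R_n = R_th.
Step 1 — V_th is the open-circuit voltage V_A - V_B (nothing connected across the terminals).
Nodal analysis, taking node 2 as the 0 V reference.
Source V1 fixes V_0 = 9 V.
KCL at each unknown node (sum of currents leaving = 0; resistances in Ω):
  Node 1: (V_1 - 9)/100 + (V_1 - 0)/500 = 0
Collecting terms: 0.012 × V_1 = 0.09  =>  V_1 = 7.5 V
V_th = V_1 - V_2 = 7.5 - 0 = 7.5 V
Step 2 — R_th: zero the source — replace V1 by a short circuit (node 2 merges into node 0) — and find the resistance seen between A (node 1) and B (node 0).
Reduce the network between node 1 (A) and node 0 (B) by series/parallel combination:
  Rp1 = R1 ‖ R2 (parallel, both between nodes 0 and 1) = 1/(1/100 + 1/500) = 83.33 Ω
R_th = 83.33 Ω
I_n = V_th/R_th = 7.5/83.33 = 0.09 A, and R_n = R_th = 83.33 Ω

Final answer: I_n = 0.09 A, R_n = 83.33 Ω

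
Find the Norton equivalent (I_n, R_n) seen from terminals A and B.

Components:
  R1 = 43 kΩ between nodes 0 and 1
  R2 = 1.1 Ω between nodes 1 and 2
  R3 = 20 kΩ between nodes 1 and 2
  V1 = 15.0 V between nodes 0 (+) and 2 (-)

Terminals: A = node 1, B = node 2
Find the Thévenin equivalent first; then I_n = V_th/R_th and R_n = R_th.
Step 1 — V_th is the open-circuit voltage V_A - V_B (nothing connected across the terminals).
Nodal analysis, taking node 2 as the 0 V reference.
Source V1 fixes V_0 = 15 V.
KCL at each unknown node (sum of currents leaving = 0; resistances in Ω):
  Node 1: (V_1 - 15)/43000 + (V_1 - 0)/1.1 + (V_1 - 0)/20000 = 0
Collecting terms: 0.9092 × V_1 = 0.0003488  =>  V_1 = 0.0003837 V
V_th = V_1 - V_2 = 0.0003837 - 0 = 0.0003837 V
Step 2 — R_th: zero the source — replace V1 by a short circuit (node 2 merges into node 0) — and find the resistance seen between A (node 1) and B (node 0).
Reduce the network between node 1 (A) and node 0 (B) by series/parallel combination:
  Rp1 = R1 ‖ R2 ‖ R3 (parallel, all between nodes 0 and 1) = 1/(1/43000 + 1/1.1 + 1/20000) = 1.1 Ω
R_th = 1.1 Ω
I_n = V_th/R_th = 0.0003837/1.1 = 0.0003488 A, and R_n = R_th = 1.1 Ω

Final answer: I_n = 0.0003488 A, R_n = 1.1 Ω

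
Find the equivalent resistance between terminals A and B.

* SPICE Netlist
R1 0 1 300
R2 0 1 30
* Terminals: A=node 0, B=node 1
Reduce the network between node 0 (A) and node 1 (B) by series/parallel combination:
  Rp1 = R1 ‖ R2 (parallel, both between nodes 0 and 1) = 1/(1/300 + 1/30) = 27.27 Ω
R_eq = 27.27 Ω

Final answer: 27.27 Ω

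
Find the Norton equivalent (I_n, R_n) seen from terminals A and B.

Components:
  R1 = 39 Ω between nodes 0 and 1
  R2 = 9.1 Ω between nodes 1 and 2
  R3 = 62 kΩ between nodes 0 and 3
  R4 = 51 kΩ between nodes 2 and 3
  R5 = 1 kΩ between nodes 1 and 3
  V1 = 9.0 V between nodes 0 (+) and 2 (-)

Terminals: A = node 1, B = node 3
Find the Thévenin equivalent first; then I_n = V_th/R_th and R_n = R_th.
Step 1 — V_th is the open-circuit voltage V_A - V_B (nothing connected across the terminals).
Nodal analysis, taking node 2 as the 0 V reference.
Source V1 fixes V_0 = 9 V.
KCL at each unknown node (sum of currents leaving = 0; resistances in Ω):
  Node 1: (V_1 - 9)/39 + (V_1 - 0)/9.1 + (V_1 - V_3)/1000 = 0
  Node 3: (V_3 - 9)/62000 + (V_3 - 0)/51000 + (V_3 - V_1)/1000 = 0
Collecting terms (coefficients in siemens):
  0.1365·V_1 - 0.001·V_3 = 0.2308
  0.001036·V_3 - 0.001·V_1 = 0.0001452
Determinant D = (0.1365)(0.001036) - (-0.001)(-0.001) = 0.0001404
V_1 = [(0.2308)(0.001036) - (-0.001)(0.0001452)]/D = 1.703 V
V_3 = [(0.1365)(0.0001452) - (0.2308)(-0.001)]/D = 1.785 V
V_th = V_1 - V_3 = 1.703 - 1.785 = -0.08138 V
Step 2 — R_th: zero the source — replace V1 by a short circuit (node 2 merges into node 0) — and find the resistance seen between A (node 1) and B (node 3).
Reduce the network between node 1 (A) and node 3 (B) by series/parallel combination:
  Rp1 = R1 ‖ R2 (parallel, both between nodes 0 and 1) = 1/(1/39 + 1/9.1) = 7.378 Ω
  Rp2 = R3 ‖ R4 (parallel, both between nodes 0 and 3) = 1/(1/62000 + 1/51000) = 27980 Ω
  Rs1 = Rp1 + Rp2 (series, joined only at node 0) = 7.378 + 27980 = 27990 Ω
  Rp3 = R5 ‖ Rs1 (parallel, both between nodes 1 and 3) = 1/(1/1000 + 1/27990) = 965.5 Ω
R_th = 965.5 Ω
I_n = V_th/R_th = -0.08138/965.5 = -0.00008429 A, and R_n = R_th = 965.5 Ω

Final answer: I_n = -8.429e-05 A, R_n = 965.5 Ω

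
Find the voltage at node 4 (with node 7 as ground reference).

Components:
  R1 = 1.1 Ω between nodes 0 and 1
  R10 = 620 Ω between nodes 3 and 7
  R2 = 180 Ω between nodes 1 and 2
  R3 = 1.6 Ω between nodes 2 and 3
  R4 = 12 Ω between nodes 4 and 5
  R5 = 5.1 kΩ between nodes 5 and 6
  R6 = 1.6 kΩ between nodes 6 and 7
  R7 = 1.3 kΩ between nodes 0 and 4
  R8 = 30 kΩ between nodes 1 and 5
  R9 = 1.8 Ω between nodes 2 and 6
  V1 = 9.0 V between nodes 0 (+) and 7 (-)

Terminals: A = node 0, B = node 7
Nodal analysis, taking node 7 as the 0 V reference.
Source V1 fixes V_0 = 9 V.
KCL at each unknown node (sum of currents leaving = 0; resistances in Ω):
  Node 1: (V_1 - 9)/1.1 + (V_1 - V_2)/180 + (V_1 - V_5)/30000 = 0
  Node 2: (V_2 - V_1)/180 + (V_2 - V_3)/1.6 + (V_2 - V_6)/1.8 = 0
  Node 3: (V_3 - V_2)/1.6 + (V_3 - 0)/620 = 0
  Node 4: (V_4 - V_5)/12 + (V_4 - 9)/1300 = 0
  Node 5: (V_5 - V_4)/12 + (V_5 - V_6)/5100 + (V_5 - V_1)/30000 = 0
  Node 6: (V_6 - V_5)/5100 + (V_6 - 0)/1600 + (V_6 - V_2)/1.8 = 0
Collecting terms (coefficients in siemens):
  0.9147·V_1 - 0.005556·V_2 - 0.00003333·V_5 = 8.182
  1.186·V_2 - 0.005556·V_1 - 0.625·V_3 - 0.5556·V_6 = 0
  0.6266·V_3 - 0.625·V_2 = 0
  0.0841·V_4 - 0.08333·V_5 = 0.006923
  0.08356·V_5 - 0.00003333·V_1 - 0.08333·V_4 - 0.0001961·V_6 = 0
  0.5564·V_6 - 0.5556·V_2 - 0.0001961·V_5 = 0
Solving these 6 simultaneous equations (Gaussian elimination) gives:
  V_1 = 8.985 V, V_2 = 6.46 V, V_3 = 6.443 V, V_4 = 8.501 V
  V_5 = 8.496 V, V_6 = 6.453 V
The requested potential is V_4 = 8.501 V.

Final answer: V_4 = 8.501 V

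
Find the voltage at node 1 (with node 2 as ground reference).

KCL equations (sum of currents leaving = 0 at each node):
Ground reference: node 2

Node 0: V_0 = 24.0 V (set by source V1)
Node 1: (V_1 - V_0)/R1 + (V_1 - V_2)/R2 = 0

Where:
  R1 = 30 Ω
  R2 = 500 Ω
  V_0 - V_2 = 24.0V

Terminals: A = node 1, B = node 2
Nodal analysis, taking node 2 as the 0 V reference.
Source V1 fixes V_0 = 24 V.
KCL at each unknown node (sum of currents leaving = 0; resistances in Ω):
  Node 1: (V_1 - 24)/30 + (V_1 - 0)/500 = 0
Collecting terms: 0.03533 × V_1 = 0.8  =>  V_1 = 22.64 V
The requested potential is V_1 = 22.64 V.

Final answer: V_1 = 22.64 V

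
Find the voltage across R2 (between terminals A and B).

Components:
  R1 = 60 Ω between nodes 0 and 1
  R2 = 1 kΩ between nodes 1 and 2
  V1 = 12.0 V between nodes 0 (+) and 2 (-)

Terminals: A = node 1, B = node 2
R1 and R2 are in series across V1 (node 0 → node 1 → node 2), and the output A–B is taken across R2, so this is a voltage divider.
Series current: I = V1/(R1 + R2) = 12/(60 + 1000) = 12/1060 = 0.01132 A
V_R2 = I × R2 = V1 × R2/(R1 + R2) = 12 × 1000/1060 = 11.32 V

Final answer: 11.32 V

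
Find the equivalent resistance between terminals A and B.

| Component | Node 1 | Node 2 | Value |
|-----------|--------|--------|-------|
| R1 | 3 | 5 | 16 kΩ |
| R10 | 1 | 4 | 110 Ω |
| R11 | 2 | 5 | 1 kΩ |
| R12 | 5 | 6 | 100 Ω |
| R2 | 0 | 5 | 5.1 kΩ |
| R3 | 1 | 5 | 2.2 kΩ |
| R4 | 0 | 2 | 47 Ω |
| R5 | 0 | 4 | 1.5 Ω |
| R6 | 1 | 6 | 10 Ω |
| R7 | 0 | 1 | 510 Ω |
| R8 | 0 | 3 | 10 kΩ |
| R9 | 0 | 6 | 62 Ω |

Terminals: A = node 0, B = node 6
The network is not a plain series/parallel combination. Inject a 1 A test current into terminal A (node 0) and return it from terminal B (node 6); then R_eq = V_A / (1 A).
Nodal analysis, taking node 6 as the 0 V reference.
Current source I_test pushes 1 A into node 0 and draws it out of node 6.
KCL at each unknown node (sum of currents leaving = 0; resistances in Ω):
  Node 0: (V_0 - V_5)/5100 + (V_0 - V_2)/47 + (V_0 - V_4)/1.5 + (V_0 - V_1)/510 + (V_0 - V_3)/10000 + (V_0 - 0)/62 - 1 = 0
  Node 1: (V_1 - V_0)/510 + (V_1 - V_5)/2200 + (V_1 - 0)/10 + (V_1 - V_4)/110 = 0
  Node 2: (V_2 - V_0)/47 + (V_2 - V_5)/1000 = 0
  Node 3: (V_3 - V_0)/10000 + (V_3 - V_5)/16000 = 0
  Node 4: (V_4 - V_0)/1.5 + (V_4 - V_1)/110 = 0
  Node 5: (V_5 - V_0)/5100 + (V_5 - V_1)/2200 + (V_5 - V_2)/1000 + (V_5 - V_3)/16000 + (V_5 - 0)/100 = 0
Collecting terms (coefficients in siemens):
  0.7063·V_0 - 0.001961·V_1 - 0.02128·V_2 - 0.0001·V_3 - 0.6667·V_4 - 0.0001961·V_5 = 1
  0.1115·V_1 - 0.001961·V_0 - 0.009091·V_4 - 0.0004545·V_5 = 0
  0.02228·V_2 - 0.02128·V_0 - 0.001·V_5 = 0
  0.0001625·V_3 - 0.0001·V_0 - 0.0000625·V_5 = 0
  0.6758·V_4 - 0.6667·V_0 - 0.009091·V_1 = 0
  0.01171·V_5 - 0.0001961·V_0 - 0.0004545·V_1 - 0.001·V_2 - 0.0000625·V_3 = 0
Solving these 6 simultaneous equations (Gaussian elimination) gives:
  V_0 = 36.98 V, V_1 = 3.644 V, V_2 = 35.49 V, V_3 = 24.26 V
  V_4 = 36.53 V, V_5 = 3.92 V
R_eq = V_0 / 1 A = 36.98 Ω

Final answer: 36.98 Ω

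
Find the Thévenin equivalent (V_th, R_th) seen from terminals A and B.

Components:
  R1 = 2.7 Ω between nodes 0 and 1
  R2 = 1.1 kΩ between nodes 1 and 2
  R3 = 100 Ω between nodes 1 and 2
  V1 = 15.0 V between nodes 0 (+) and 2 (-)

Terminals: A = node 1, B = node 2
Step 1 — V_th is the open-circuit voltage V_A - V_B (nothing connected across the terminals).
Nodal analysis, taking node 2 as the 0 V reference.
Source V1 fixes V_0 = 15 V.
KCL at each unknown node (sum of currents leaving = 0; resistances in Ω):
  Node 1: (V_1 - 15)/2.7 + (V_1 - 0)/1100 + (V_1 - 0)/100 = 0
Collecting terms: 0.3813 × V_1 = 5.556  =>  V_1 = 14.57 V
V_th = V_1 - V_2 = 14.57 - 0 = 14.57 V
Step 2 — R_th: zero the source — replace V1 by a short circuit (node 2 merges into node 0) — and find the resistance seen between A (node 1) and B (node 0).
Reduce the network between node 1 (A) and node 0 (B) by series/parallel combination:
  Rp1 = R1 ‖ R2 ‖ R3 (parallel, all between nodes 0 and 1) = 1/(1/2.7 + 1/1100 + 1/100) = 2.623 Ω
R_th = 2.623 Ω

Final answer: V_th = 14.57 V, R_th = 2.623 Ω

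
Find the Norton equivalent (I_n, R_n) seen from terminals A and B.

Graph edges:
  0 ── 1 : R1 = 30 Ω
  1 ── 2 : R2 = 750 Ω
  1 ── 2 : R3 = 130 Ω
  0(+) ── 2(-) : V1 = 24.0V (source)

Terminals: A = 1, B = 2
Find the Thévenin equivalent first; then I_n = V_th/R_th and R_n = R_th.
Step 1 — V_th is the open-circuit voltage V_A - V_B (nothing connected across the terminals).
Nodal analysis, taking node 2 as the 0 V reference.
Source V1 fixes V_0 = 24 V.
KCL at each unknown node (sum of currents leaving = 0; resistances in Ω):
  Node 1: (V_1 - 24)/30 + (V_1 - 0)/750 + (V_1 - 0)/130 = 0
Collecting terms: 0.04236 × V_1 = 0.8  =>  V_1 = 18.89 V
V_th = V_1 - V_2 = 18.89 - 0 = 18.89 V
Step 2 — R_th: zero the source — replace V1 by a short circuit (node 2 merges into node 0) — and find the resistance seen between A (node 1) and B (node 0).
Reduce the network between node 1 (A) and node 0 (B) by series/parallel combination:
  Rp1 = R1 ‖ R2 ‖ R3 (parallel, all between nodes 0 and 1) = 1/(1/30 + 1/750 + 1/130) = 23.61 Ω
R_th = 23.61 Ω
I_n = V_th/R_th = 18.89/23.61 = 0.8 A, and R_n = R_th = 23.61 Ω

Final answer: I_n = 0.8 A, R_n = 23.61 Ω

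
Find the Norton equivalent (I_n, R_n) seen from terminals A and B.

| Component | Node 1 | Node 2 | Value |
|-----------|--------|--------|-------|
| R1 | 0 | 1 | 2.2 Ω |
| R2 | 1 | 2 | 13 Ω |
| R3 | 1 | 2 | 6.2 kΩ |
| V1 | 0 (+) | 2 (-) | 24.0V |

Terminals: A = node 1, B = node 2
Find the Thévenin equivalent first; then I_n = V_th/R_th and R_n = R_th.
Step 1 — V_th is the open-circuit voltage V_A - V_B (nothing connected across the terminals).
Nodal analysis, taking node 2 as the 0 V reference.
Source V1 fixes V_0 = 24 V.
KCL at each unknown node (sum of currents leaving = 0; resistances in Ω):
  Node 1: (V_1 - 24)/2.2 + (V_1 - 0)/13 + (V_1 - 0)/6200 = 0
Collecting terms: 0.5316 × V_1 = 10.91  =>  V_1 = 20.52 V
V_th = V_1 - V_2 = 20.52 - 0 = 20.52 V
Step 2 — R_th: zero the source — replace V1 by a short circuit (node 2 merges into node 0) — and find the resistance seen between A (node 1) and B (node 0).
Reduce the network between node 1 (A) and node 0 (B) by series/parallel combination:
  Rp1 = R1 ‖ R2 ‖ R3 (parallel, all between nodes 0 and 1) = 1/(1/2.2 + 1/13 + 1/6200) = 1.881 Ω
R_th = 1.881 Ω
I_n = V_th/R_th = 20.52/1.881 = 10.91 A, and R_n = R_th = 1.881 Ω

Final answer: I_n = 10.91 A, R_n = 1.881 Ω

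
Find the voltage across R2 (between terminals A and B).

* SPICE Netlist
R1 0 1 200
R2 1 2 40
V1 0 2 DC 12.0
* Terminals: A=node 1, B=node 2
R1 and R2 are in series across V1 (node 0 → node 1 → node 2), and the output A–B is taken across R2, so this is a voltage divider.
Series current: I = V1/(R1 + R2) = 12/(200 + 40) = 12/240 = 0.05 A
V_R2 = I × R2 = V1 × R2/(R1 + R2) = 12 × 40/240 = 2 V

Final answer: 2 V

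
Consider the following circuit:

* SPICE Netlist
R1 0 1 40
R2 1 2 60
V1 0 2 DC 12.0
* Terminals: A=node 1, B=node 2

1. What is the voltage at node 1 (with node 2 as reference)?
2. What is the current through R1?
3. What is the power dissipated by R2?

Nodal analysis, taking node 2 as the 0 V reference.
Source V1 fixes V_0 = 12 V.
KCL at each unknown node (sum of currents leaving = 0; resistances in Ω):
  Node 1: (V_1 - 12)/40 + (V_1 - 0)/60 = 0
Collecting terms: 0.04167 × V_1 = 0.3  =>  V_1 = 7.2 V
Part 1:
  Read off the nodal solution: V_1 = 7.2 V
Part 2:
  I_R1 = (V_0 - V_1)/R1 = (12 - 7.2)/40 = 0.12 A
  Magnitude: I_R1 = 0.12 A
Part 3:
  I_R2 = (V_1 - V_2)/R2 = (7.2 - 0)/60 = 0.12 A
  P_R2 = I_R2² × R2 = (0.12)² × 60 = 0.864 W

Final answers:
1. V_1 = 7.2 V
2. I_R1 = 0.12 A
3. P_R2 = 0.864 W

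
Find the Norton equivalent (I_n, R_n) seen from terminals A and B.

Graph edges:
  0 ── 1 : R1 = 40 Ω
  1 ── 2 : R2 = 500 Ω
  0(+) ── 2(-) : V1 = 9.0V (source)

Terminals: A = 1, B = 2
Find the Thévenin equivalent first; then I_n = V_th/R_th and R_n = R_th.
Step 1 — V_th is the open-circuit voltage V_A - V_B (nothing connected across the terminals).
Nodal analysis, taking node 2 as the 0 V reference.
Source V1 fixes V_0 = 9 V.
KCL at each unknown node (sum of currents leaving = 0; resistances in Ω):
  Node 1: (V_1 - 9)/40 + (V_1 - 0)/500 = 0
Collecting terms: 0.027 × V_1 = 0.225  =>  V_1 = 8.333 V
V_th = V_1 - V_2 = 8.333 - 0 = 8.333 V
Step 2 — R_th: zero the source — replace V1 by a short circuit (node 2 merges into node 0) — and find the resistance seen between A (node 1) and B (node 0).
Reduce the network between node 1 (A) and node 0 (B) by series/parallel combination:
  Rp1 = R1 ‖ R2 (parallel, both between nodes 0 and 1) = 1/(1/40 + 1/500) = 37.04 Ω
R_th = 37.04 Ω
I_n = V_th/R_th = 8.333/37.04 = 0.225 A, and R_n = R_th = 37.04 Ω

Final answer: I_n = 0.225 A, R_n = 37.04 Ω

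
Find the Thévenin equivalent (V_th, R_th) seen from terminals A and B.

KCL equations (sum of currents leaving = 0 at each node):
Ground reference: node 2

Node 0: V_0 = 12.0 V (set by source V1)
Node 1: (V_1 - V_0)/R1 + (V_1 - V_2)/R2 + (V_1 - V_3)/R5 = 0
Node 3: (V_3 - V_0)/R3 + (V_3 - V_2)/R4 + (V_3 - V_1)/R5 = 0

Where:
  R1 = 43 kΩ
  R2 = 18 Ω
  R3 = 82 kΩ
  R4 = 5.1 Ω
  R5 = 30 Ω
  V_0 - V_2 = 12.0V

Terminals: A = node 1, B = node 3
Step 1 — V_th is the open-circuit voltage V_A - V_B (nothing connected across the terminals).
Nodal analysis, taking node 2 as the 0 V reference.
Source V1 fixes V_0 = 12 V.
KCL at each unknown node (sum of currents leaving = 0; resistances in Ω):
  Node 1: (V_1 - 12)/43000 + (V_1 - 0)/18 + (V_1 - V_3)/30 = 0
  Node 3: (V_3 - 12)/82000 + (V_3 - 0)/5.1 + (V_3 - V_1)/30 = 0
Collecting terms (coefficients in siemens):
  0.08891·V_1 - 0.03333·V_3 = 0.0002791
  0.2294·V_3 - 0.03333·V_1 = 0.0001463
Determinant D = (0.08891)(0.2294) - (-0.03333)(-0.03333) = 0.01929
V_1 = [(0.0002791)(0.2294) - (-0.03333)(0.0001463)]/D = 0.003572 V
V_3 = [(0.08891)(0.0001463) - (0.0002791)(-0.03333)]/D = 0.001157 V
V_th = V_1 - V_3 = 0.003572 - 0.001157 = 0.002416 V
Step 2 — R_th: zero the source — replace V1 by a short circuit (node 2 merges into node 0) — and find the resistance seen between A (node 1) and B (node 3).
Reduce the network between node 1 (A) and node 3 (B) by series/parallel combination:
  Rp1 = R1 ‖ R2 (parallel, both between nodes 0 and 1) = 1/(1/43000 + 1/18) = 17.99 Ω
  Rp2 = R3 ‖ R4 (parallel, both between nodes 0 and 3) = 1/(1/82000 + 1/5.1) = 5.1 Ω
  Rs1 = Rp1 + Rp2 (series, joined only at node 0) = 17.99 + 5.1 = 23.09 Ω
  Rp3 = R5 ‖ Rs1 (parallel, both between nodes 1 and 3) = 1/(1/30 + 1/23.09) = 13.05 Ω
R_th = 13.05 Ω

Final answer: V_th = 0.002416 V, R_th = 13.05 Ω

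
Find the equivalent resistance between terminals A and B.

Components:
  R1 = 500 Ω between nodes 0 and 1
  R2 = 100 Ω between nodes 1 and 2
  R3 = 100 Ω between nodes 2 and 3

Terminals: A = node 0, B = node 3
Reduce the network between node 0 (A) and node 3 (B) by series/parallel combination:
  Rs1 = R1 + R2 (series, joined only at node 1) = 500 + 100 = 600 Ω
  Rs2 = R3 + Rs1 (series, joined only at node 2) = 100 + 600 = 700 Ω
R_eq = 700 Ω

Final answer: 700 Ω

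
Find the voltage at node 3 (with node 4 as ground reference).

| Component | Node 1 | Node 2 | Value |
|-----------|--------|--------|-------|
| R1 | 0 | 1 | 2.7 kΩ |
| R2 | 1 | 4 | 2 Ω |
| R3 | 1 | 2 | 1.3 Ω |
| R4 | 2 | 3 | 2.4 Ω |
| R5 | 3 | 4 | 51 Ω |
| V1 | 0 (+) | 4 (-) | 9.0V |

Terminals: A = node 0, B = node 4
Nodal analysis, taking node 4 as the 0 V reference.
Source V1 fixes V_0 = 9 V.
KCL at each unknown node (sum of currents leaving = 0; resistances in Ω):
  Node 1: (V_1 - 9)/2700 + (V_1 - 0)/2 + (V_1 - V_2)/1.3 = 0
  Node 2: (V_2 - V_1)/1.3 + (V_2 - V_3)/2.4 = 0
  Node 3: (V_3 - V_2)/2.4 + (V_3 - 0)/51 = 0
Collecting terms (coefficients in siemens):
  1.27·V_1 - 0.7692·V_2 = 0.003333
  1.186·V_2 - 0.7692·V_1 - 0.4167·V_3 = 0
  0.4363·V_3 - 0.4167·V_2 = 0
Solving these 3 simultaneous equations (Gaussian elimination) gives:
  V_1 = 0.006427 V, V_2 = 0.006274 V, V_3 = 0.005992 V
The requested potential is V_3 = 0.005992 V.

Final answer: V_3 = 0.005992 V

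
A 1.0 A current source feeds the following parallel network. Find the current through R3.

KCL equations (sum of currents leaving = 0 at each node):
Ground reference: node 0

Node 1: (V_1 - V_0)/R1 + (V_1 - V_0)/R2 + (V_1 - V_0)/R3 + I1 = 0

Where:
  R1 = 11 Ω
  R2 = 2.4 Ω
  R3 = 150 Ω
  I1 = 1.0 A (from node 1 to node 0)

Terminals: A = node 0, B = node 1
All resistors sit directly between nodes 0 and 1, so they are in parallel and share one voltage V; the full source current 1 A splits among them.
1/R_par = 1/11 + 1/2.4 + 1/150 = 0.5142 S  =>  R_par = 1.945 Ω
V = I × R_par = 1 × 1.945 = 1.945 V
I_R3 = V/R3 = 1.945/150 = 0.01296 A

Final answer: 0.01296 A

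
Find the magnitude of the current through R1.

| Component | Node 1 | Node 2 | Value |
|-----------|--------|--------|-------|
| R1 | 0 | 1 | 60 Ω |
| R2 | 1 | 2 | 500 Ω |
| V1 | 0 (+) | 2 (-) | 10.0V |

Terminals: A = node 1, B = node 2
Nodal analysis, taking node 2 as the 0 V reference.
Source V1 fixes V_0 = 10 V.
KCL at each unknown node (sum of currents leaving = 0; resistances in Ω):
  Node 1: (V_1 - 10)/60 + (V_1 - 0)/500 = 0
Collecting terms: 0.01867 × V_1 = 0.1667  =>  V_1 = 8.929 V
I_R1 = (V_0 - V_1)/R1 = (10 - 8.929)/60 = 0.01786 A
|I_R1| = 0.01786 A

Final answer: |I_R1| = 0.01786 A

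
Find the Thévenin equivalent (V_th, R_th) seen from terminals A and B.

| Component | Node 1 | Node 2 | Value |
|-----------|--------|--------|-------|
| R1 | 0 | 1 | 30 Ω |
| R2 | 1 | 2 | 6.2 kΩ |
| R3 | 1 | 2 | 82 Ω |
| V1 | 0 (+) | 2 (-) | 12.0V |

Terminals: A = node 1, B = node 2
Step 1 — V_th is the open-circuit voltage V_A - V_B (nothing connected across the terminals).
Nodal analysis, taking node 2 as the 0 V reference.
Source V1 fixes V_0 = 12 V.
KCL at each unknown node (sum of currents leaving = 0; resistances in Ω):
  Node 1: (V_1 - 12)/30 + (V_1 - 0)/6200 + (V_1 - 0)/82 = 0
Collecting terms: 0.04569 × V_1 = 0.4  =>  V_1 = 8.755 V
V_th = V_1 - V_2 = 8.755 - 0 = 8.755 V
Step 2 — R_th: zero the source — replace V1 by a short circuit (node 2 merges into node 0) — and find the resistance seen between A (node 1) and B (node 0).
Reduce the network between node 1 (A) and node 0 (B) by series/parallel combination:
  Rp1 = R1 ‖ R2 ‖ R3 (parallel, all between nodes 0 and 1) = 1/(1/30 + 1/6200 + 1/82) = 21.89 Ω
R_th = 21.89 Ω

Final answer: V_th = 8.755 V, R_th = 21.89 Ω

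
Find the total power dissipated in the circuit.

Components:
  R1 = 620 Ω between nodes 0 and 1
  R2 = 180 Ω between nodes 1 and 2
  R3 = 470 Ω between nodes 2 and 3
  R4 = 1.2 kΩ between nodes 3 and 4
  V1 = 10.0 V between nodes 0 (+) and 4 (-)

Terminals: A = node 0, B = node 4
Nodal analysis, taking node 4 as the 0 V reference.
Source V1 fixes V_0 = 10 V.
KCL at each unknown node (sum of currents leaving = 0; resistances in Ω):
  Node 1: (V_1 - 10)/620 + (V_1 - V_2)/180 = 0
  Node 2: (V_2 - V_1)/180 + (V_2 - V_3)/470 = 0
  Node 3: (V_3 - V_2)/470 + (V_3 - 0)/1200 = 0
Collecting terms (coefficients in siemens):
  0.007168·V_1 - 0.005556·V_2 = 0.01613
  0.007683·V_2 - 0.005556·V_1 - 0.002128·V_3 = 0
  0.002961·V_3 - 0.002128·V_2 = 0
Solving these 3 simultaneous equations (Gaussian elimination) gives:
  V_1 = 7.49 V, V_2 = 6.761 V, V_3 = 4.858 V
Power in each resistor, P = (ΔV)²/R:
  P_R1 = (10 - 7.49)²/620 = 0.01016 W
  P_R2 = (7.49 - 6.761)²/180 = 0.00295 W
  P_R3 = (6.761 - 4.858)²/470 = 0.007704 W
  P_R4 = (4.858 - 0)²/1200 = 0.01967 W
P_total = P_R1 + P_R2 + P_R3 + P_R4 = 0.04049 W

Final answer: 0.04049 W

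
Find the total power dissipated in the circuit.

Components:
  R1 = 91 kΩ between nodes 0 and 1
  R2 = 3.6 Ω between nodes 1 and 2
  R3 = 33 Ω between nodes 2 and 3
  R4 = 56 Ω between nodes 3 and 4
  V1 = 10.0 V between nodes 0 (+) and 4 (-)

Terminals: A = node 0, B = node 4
Nodal analysis, taking node 4 as the 0 V reference.
Source V1 fixes V_0 = 10 V.
KCL at each unknown node (sum of currents leaving = 0; resistances in Ω):
  Node 1: (V_1 - 10)/91000 + (V_1 - V_2)/3.6 = 0
  Node 2: (V_2 - V_1)/3.6 + (V_2 - V_3)/33 = 0
  Node 3: (V_3 - V_2)/33 + (V_3 - 0)/56 = 0
Collecting terms (coefficients in siemens):
  0.2778·V_1 - 0.2778·V_2 = 0.0001099
  0.3081·V_2 - 0.2778·V_1 - 0.0303·V_3 = 0
  0.04816·V_3 - 0.0303·V_2 = 0
Solving these 3 simultaneous equations (Gaussian elimination) gives:
  V_1 = 0.01017 V, V_2 = 0.00977 V, V_3 = 0.006148 V
Power in each resistor, P = (ΔV)²/R:
  P_R1 = (10 - 0.01017)²/91000 = 0.001097 W
  P_R2 = (0.01017 - 0.00977)²/3.6 = 0.00000004338 W
  P_R3 = (0.00977 - 0.006148)²/33 = 0.0000003977 W
  P_R4 = (0.006148 - 0)²/56 = 0.0000006749 W
P_total = P_R1 + P_R2 + P_R3 + P_R4 = 0.001098 W

Final answer: 0.001098 W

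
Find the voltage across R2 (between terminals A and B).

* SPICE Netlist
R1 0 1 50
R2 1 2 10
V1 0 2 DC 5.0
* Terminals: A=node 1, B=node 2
R1 and R2 are in series across V1 (node 0 → node 1 → node 2), and the output A–B is taken across R2, so this is a voltage divider.
Series current: I = V1/(R1 + R2) = 5/(50 + 10) = 5/60 = 0.08333 A
V_R2 = I × R2 = V1 × R2/(R1 + R2) = 5 × 10/60 = 0.8333 V

Final answer: 0.8333 V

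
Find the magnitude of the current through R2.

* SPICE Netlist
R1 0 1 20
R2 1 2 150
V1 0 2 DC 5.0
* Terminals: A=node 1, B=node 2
Nodal analysis, taking node 2 as the 0 V reference.
Source V1 fixes V_0 = 5 V.
KCL at each unknown node (sum of currents leaving = 0; resistances in Ω):
  Node 1: (V_1 - 5)/20 + (V_1 - 0)/150 = 0
Collecting terms: 0.05667 × V_1 = 0.25  =>  V_1 = 4.412 V
I_R2 = (V_1 - V_2)/R2 = (4.412 - 0)/150 = 0.02941 A
|I_R2| = 0.02941 A

Final answer: |I_R2| = 0.02941 A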